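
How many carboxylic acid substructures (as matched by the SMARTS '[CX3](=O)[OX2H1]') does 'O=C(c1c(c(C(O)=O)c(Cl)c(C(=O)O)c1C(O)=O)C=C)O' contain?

4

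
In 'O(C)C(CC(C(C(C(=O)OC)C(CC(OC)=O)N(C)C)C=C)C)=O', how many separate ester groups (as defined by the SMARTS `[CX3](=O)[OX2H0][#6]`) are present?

[CX3](=O)[OX2H0][#6] is the SMARTS for an ester: a carbonyl carbon bonded to an oxygen that is itself bonded to carbon (no H on that O).
The molecule carries 3 separate instances of a methyl-ester group (-C(=O)OCH3) meeting every constraint; each maps to a distinct set of atoms, giving 3 matches.

3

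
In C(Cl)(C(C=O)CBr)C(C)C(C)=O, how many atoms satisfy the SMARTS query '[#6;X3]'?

2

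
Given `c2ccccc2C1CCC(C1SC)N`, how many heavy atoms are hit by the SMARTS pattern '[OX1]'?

0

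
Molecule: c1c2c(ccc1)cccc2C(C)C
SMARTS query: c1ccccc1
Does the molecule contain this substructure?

Yes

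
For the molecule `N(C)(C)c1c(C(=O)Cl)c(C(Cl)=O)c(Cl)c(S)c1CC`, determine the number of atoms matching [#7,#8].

3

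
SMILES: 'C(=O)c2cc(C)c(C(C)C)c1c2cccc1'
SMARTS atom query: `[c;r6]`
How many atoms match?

10

The query [c;r6] means: aromatic carbon that belongs to a six-membered ring.
Check the 16 heavy atoms by environment: 10× c (aromatic, in 6-ring) → match; 5× C (acyclic) → no; 1× O (acyclic) → no.
That gives 10 matching atoms.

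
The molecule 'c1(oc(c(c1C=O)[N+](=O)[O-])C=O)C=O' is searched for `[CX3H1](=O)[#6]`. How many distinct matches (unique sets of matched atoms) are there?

[CX3H1](=O)[#6] is the SMARTS for an aldehyde: an sp2 carbon with one H, double-bonded to O and single-bonded to carbon.
The molecule carries 3 separate instances of an aldehyde (-CHO) meeting every constraint; each maps to a distinct set of atoms, giving 3 matches.

3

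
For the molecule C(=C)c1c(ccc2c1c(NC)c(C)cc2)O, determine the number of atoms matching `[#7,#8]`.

Check the 16 heavy atoms by environment: 10× c (aromatic) → no; 4× C → no; 1× O → match; 1× N → match.
Summing the matching environments: 1 + 1 = 2 matching atoms.

2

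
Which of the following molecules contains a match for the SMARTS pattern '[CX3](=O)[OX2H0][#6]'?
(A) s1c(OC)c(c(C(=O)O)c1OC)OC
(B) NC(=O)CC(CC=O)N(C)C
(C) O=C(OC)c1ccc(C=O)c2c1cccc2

C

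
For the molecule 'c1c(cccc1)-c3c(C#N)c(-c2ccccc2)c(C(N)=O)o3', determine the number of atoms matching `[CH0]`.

2

The query [CH0] means: aliphatic carbon with no attached hydrogen.
Check the 22 heavy atoms by environment: 1× o (aromatic, H0) → no; 6× c (aromatic, H0) → no; 2× C (H0) → match; 1× O (H0) → no; 1× N (H2) → no; 10× c (aromatic, H1) → no; 1× N (H0) → no.
That gives 2 matching atoms.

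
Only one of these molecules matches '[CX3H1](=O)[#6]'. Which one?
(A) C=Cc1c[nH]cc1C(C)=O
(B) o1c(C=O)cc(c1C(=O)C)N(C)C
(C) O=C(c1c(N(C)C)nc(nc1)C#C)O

B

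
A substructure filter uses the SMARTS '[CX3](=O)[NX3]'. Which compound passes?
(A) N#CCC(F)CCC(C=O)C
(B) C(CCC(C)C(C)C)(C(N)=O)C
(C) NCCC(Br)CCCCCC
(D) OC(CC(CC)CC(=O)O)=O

[CX3](=O)[NX3] describes a carbonyl carbon bonded to a trivalent nitrogen (an amide).
(A) has a nitrile (-C#N) but the nitrile N is NX1 (triple-bonded), not NX3.
(B) contains a primary amide (-C(=O)NH2), which satisfies every atom and bond constraint.
(C) has a primary amino group (-NH2) but the -NH2 is not attached to a carbonyl carbon.
(D) has a carboxylic acid group (-C(=O)OH) but the carbonyl is bonded to O, not to an NX3 nitrogen.
So the answer is (B).

B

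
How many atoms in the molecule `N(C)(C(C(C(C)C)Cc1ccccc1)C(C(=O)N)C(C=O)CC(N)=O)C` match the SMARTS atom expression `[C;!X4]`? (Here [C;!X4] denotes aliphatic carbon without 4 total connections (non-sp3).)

3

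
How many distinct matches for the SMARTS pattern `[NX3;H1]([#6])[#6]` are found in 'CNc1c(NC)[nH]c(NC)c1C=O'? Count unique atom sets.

[NX3;H1]([#6])[#6] is the SMARTS for a secondary amine: a trivalent nitrogen with one H, bonded to two carbons.
The molecule carries 3 separate instances of an N-methylamino group (-NHCH3) meeting every constraint; each maps to a distinct set of atoms, giving 3 matches.

3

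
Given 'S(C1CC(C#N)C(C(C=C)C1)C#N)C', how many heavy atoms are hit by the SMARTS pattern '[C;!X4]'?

The query [C;!X4] means: aliphatic carbon that does not have four total connections.
Check the 14 heavy atoms by environment: 7× C (X4) → no; 2× C (X2) → match; 2× N (X1) → no; 2× C (X3) → match; 1× S (X2) → no.
Summing the matching environments: 2 + 2 = 4 matching atoms.

4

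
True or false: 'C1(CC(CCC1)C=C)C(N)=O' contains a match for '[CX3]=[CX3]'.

The pattern [CX3]=[CX3] describes a non-aromatic C=C double bond between two sp2 carbons — an alkene.
The molecule carries a vinyl group (-CH=CH2), whose atoms satisfy every constraint of the query, so the pattern matches.

True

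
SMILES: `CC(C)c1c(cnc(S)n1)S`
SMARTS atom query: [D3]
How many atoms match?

4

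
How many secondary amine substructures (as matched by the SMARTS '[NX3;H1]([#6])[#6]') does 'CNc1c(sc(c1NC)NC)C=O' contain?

[NX3;H1]([#6])[#6] is the SMARTS for a secondary amine: a trivalent nitrogen with one H, bonded to two carbons.
The molecule carries 3 separate instances of an N-methylamino group (-NHCH3) meeting every constraint; each maps to a distinct set of atoms, giving 3 matches.

3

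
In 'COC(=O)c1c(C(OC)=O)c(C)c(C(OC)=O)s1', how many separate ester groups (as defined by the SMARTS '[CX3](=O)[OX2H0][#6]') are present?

3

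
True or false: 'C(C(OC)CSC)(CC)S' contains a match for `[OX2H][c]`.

The pattern [OX2H][c] describes a hydroxyl oxygen attached to an aromatic carbon — a phenol.
The closest candidate here is a methoxy ether (-OCH3), but the oxygen has H0, not H1. No other fragment satisfies the full query, so there is no match.

False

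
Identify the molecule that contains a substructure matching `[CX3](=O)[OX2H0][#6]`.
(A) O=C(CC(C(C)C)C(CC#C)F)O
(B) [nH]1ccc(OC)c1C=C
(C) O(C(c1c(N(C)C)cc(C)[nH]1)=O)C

[CX3](=O)[OX2H0][#6] describes a carbonyl carbon bonded to an oxygen that is itself bonded to carbon (no H on that O) (an ester).
(A) has a carboxylic acid group (-C(=O)OH) but the singly-bonded O carries H (OX2H1, not H0).
(B) has a methoxy ether (-OCH3) but the ether oxygen is not adjacent to a C=O carbon.
(C) contains a methyl-ester group (-C(=O)OCH3), which satisfies every atom and bond constraint.
So the answer is (C).

C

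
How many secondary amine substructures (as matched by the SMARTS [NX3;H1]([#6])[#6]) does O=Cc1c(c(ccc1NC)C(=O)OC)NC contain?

2

[NX3;H1]([#6])[#6] is the SMARTS for a secondary amine: a trivalent nitrogen with one H, bonded to two carbons.
The molecule carries 2 separate instances of an N-methylamino group (-NHCH3) meeting every constraint; each maps to a distinct set of atoms, giving 2 matches.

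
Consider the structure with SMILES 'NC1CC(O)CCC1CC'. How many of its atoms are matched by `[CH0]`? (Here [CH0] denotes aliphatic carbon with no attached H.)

0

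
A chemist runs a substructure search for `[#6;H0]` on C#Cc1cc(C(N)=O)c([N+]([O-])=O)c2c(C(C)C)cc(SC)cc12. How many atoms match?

The query [#6;H0] means: any carbon with no attached hydrogen.
Check the 23 heavy atoms by environment: 7× c (aromatic, H0) → match; 3× c (aromatic, H1) → no; 2× C (H0) → match; 2× C (H1) → no; 1× N (charge +1, H0) → no; 1× O (charge -1, H0) → no; 2× O (H0) → no; 1× N (H2) → no; 1× S (H0) → no; 3× C (H3) → no.
Summing the matching environments: 7 + 2 = 9 matching atoms.

9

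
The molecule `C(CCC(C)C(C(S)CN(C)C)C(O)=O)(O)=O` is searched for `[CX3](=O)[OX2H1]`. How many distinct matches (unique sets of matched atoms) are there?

2

[CX3](=O)[OX2H1] is the SMARTS for a carboxylic acid: an sp2 carbon double-bonded to O and single-bonded to an -OH oxygen.
The molecule carries 2 separate instances of a carboxylic acid group (-C(=O)OH) meeting every constraint; each maps to a distinct set of atoms, giving 2 matches.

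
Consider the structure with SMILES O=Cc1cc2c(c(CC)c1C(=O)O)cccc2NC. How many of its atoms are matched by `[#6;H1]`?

The query [#6;H1] means: any carbon bearing exactly one hydrogen.
Check the 19 heavy atoms by environment: 6× c (aromatic, H0) → no; 4× c (aromatic, H1) → match; 1× C (H2) → no; 2× C (H3) → no; 1× C (H0) → no; 2× O (H0) → no; 1× O (H1) → no; 1× C (H1) → match; 1× N (H1) → no.
Summing the matching environments: 4 + 1 = 5 matching atoms.

5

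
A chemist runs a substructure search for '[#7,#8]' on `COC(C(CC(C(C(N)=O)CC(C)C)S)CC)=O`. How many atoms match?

The query [#7,#8] means: nitrogen or oxygen (comma = OR).
Check the 18 heavy atoms by environment: 13× C → no; 3× O → match; 1× N → match; 1× S → no.
Summing the matching environments: 3 + 1 = 4 matching atoms.

4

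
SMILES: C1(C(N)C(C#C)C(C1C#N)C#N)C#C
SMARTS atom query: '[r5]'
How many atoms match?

The query [r5] means: r5 matches atoms in a five-membered ring.
Check the 14 heavy atoms by environment: 5× C (in 5-ring) → match; 6× C (acyclic) → no; 3× N (acyclic) → no.
That gives 5 matching atoms.

5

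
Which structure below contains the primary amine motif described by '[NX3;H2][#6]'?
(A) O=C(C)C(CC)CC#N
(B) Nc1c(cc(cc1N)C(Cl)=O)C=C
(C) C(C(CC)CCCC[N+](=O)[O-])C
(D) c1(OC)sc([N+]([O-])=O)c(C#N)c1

B

[NX3;H2][#6] describes a trivalent nitrogen with two H attached to carbon (a primary amine).
(A) has a nitrile (-C#N) but the nitrogen is NX1 (triple-bonded), not NX3 with two H.
(B) contains a primary amino group (-NH2), which satisfies every atom and bond constraint.
(C) has a nitro group (-[N+](=O)[O-]) but the nitrogen is [N+] with no H, not NX3H2.
(D) has a nitrile (-C#N) but the nitrogen is NX1 (triple-bonded), not NX3 with two H.
So the answer is (B).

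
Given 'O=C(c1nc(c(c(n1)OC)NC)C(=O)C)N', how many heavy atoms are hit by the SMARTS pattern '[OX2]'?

The query [OX2] means: aliphatic oxygen with two total connections — ether, hydroxyl, or ester single-bond O.
Check the 16 heavy atoms by environment: 2× n (aromatic, X2) → no; 4× c (aromatic, X3) → no; 2× C (X3) → no; 2× O (X1) → no; 3× C (X4) → no; 2× N (X3) → no; 1× O (X2) → match.
That gives 1 matching atom.

1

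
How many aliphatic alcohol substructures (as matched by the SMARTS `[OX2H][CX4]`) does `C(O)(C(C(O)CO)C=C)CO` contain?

4

[OX2H][CX4] is the SMARTS for an aliphatic alcohol: a hydroxyl oxygen bound to an sp3 (X4) carbon.
The molecule carries 4 separate instances of a hydroxyl group (-OH) meeting every constraint; each maps to a distinct set of atoms, giving 4 matches.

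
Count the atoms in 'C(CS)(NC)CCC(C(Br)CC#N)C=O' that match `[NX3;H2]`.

Check the 15 heavy atoms by environment: 4× C (H2, X4) → no; 3× C (H1, X4) → no; 1× C (H0, X2) → no; 1× N (H0, X1) → no; 1× Br (H0, X1) → no; 1× N (H1, X3) → no; 1× C (H3, X4) → no; 1× S (H1, X2) → no; 1× C (H1, X3) → no; 1× O (H0, X1) → no.
No environment satisfies the query, so 0 matching atoms.

0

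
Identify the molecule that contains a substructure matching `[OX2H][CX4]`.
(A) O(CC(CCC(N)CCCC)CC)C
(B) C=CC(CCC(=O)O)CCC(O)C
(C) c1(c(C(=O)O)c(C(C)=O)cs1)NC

[OX2H][CX4] describes a hydroxyl oxygen bound to an sp3 (X4) carbon (an aliphatic alcohol).
(A) has a methoxy ether (-OCH3) but the oxygen has H0 (ether), not H1.
(B) contains a hydroxyl group (-OH), which satisfies every atom and bond constraint.
(C) has a carboxylic acid group (-C(=O)OH) but the -OH is on a CX3 carbonyl carbon, not a CX4 carbon.
So the answer is (B).

B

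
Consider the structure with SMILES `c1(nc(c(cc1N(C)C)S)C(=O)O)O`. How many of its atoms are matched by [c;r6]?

5

The query [c;r6] means: aromatic carbon that belongs to a six-membered ring.
Check the 14 heavy atoms by environment: 1× n (aromatic, in 6-ring) → no; 5× c (aromatic, in 6-ring) → match; 3× O (acyclic) → no; 3× C (acyclic) → no; 1× N (acyclic) → no; 1× S (acyclic) → no.
That gives 5 matching atoms.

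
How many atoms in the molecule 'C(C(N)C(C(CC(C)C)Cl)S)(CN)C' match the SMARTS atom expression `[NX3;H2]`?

2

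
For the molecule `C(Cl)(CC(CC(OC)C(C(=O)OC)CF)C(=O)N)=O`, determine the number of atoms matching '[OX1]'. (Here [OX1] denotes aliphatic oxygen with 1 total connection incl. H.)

3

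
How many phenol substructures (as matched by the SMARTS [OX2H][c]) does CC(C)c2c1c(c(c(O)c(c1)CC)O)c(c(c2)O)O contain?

4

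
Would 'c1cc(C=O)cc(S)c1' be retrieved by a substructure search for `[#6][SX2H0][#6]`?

No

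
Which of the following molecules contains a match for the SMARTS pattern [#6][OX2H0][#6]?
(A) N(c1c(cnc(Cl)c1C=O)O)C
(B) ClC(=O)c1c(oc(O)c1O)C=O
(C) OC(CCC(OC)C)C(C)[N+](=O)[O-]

[#6][OX2H0][#6] describes an aliphatic oxygen bridging two carbons with no H on the oxygen (an ether).
(A) has a hydroxyl group (-OH) but the oxygen has H1, not H0 bridging two carbons.
(B) has a hydroxyl group (-OH) but the oxygen has H1, not H0 bridging two carbons.
(C) contains a methoxy ether (-OCH3), which satisfies every atom and bond constraint.
So the answer is (C).

C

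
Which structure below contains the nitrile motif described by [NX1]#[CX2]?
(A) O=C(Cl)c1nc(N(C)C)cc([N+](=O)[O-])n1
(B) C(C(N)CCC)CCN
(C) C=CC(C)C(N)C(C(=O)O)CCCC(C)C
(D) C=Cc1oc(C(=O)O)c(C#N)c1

[NX1]#[CX2] describes a nitrogen triple-bonded to a two-connected carbon (a nitrile).
(A) has a nitro group (-[N+](=O)[O-]) but there is no C#N triple bond.
(B) has a primary amino group (-NH2) but the nitrogen is NX3 (three connections), not NX1 triple-bonded.
(C) has a primary amino group (-NH2) but the nitrogen is NX3 (three connections), not NX1 triple-bonded.
(D) contains a nitrile (-C#N), which satisfies every atom and bond constraint.
So the answer is (D).

D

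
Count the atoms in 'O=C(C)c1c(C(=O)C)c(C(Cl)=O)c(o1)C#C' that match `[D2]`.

2

The query [D2] means: atom with exactly two heavy-atom neighbours.
Check the 16 heavy atoms by environment: 1× o (aromatic, D2) → match; 4× c (aromatic, D3) → no; 3× C (D3) → no; 3× O (D1) → no; 3× C (D1) → no; 1× C (D2) → match; 1× Cl (D1) → no.
Summing the matching environments: 1 + 1 = 2 matching atoms.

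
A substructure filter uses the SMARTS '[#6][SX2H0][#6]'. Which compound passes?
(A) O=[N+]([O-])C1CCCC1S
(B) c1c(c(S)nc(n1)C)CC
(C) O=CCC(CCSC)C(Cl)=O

[#6][SX2H0][#6] describes an aliphatic sulfur bridging two carbons with no H on the sulfur (a thioether).
(A) has a thiol (-SH) but the sulfur has H1, not H0 bridging two carbons.
(B) has a thiol (-SH) but the sulfur has H1, not H0 bridging two carbons.
(C) contains a methylthio ether (-SCH3), which satisfies every atom and bond constraint.
So the answer is (C).

C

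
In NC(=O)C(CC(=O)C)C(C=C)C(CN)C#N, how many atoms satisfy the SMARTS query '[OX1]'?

2

The query [OX1] means: aliphatic oxygen with one total connection — typically a carbonyl =O or an oxide.
Check the 16 heavy atoms by environment: 6× C (X4) → no; 4× C (X3) → no; 2× O (X1) → match; 1× C (X2) → no; 1× N (X1) → no; 2× N (X3) → no.
That gives 2 matching atoms.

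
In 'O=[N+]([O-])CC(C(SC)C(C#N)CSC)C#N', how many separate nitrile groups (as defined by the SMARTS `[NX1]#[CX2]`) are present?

[NX1]#[CX2] is the SMARTS for a nitrile: a nitrogen triple-bonded to a two-connected carbon.
The molecule carries 2 separate instances of a nitrile (-C#N) meeting every constraint; each maps to a distinct set of atoms, giving 2 matches.

2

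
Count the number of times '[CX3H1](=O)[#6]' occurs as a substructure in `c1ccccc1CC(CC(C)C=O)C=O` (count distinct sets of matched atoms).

2

[CX3H1](=O)[#6] is the SMARTS for an aldehyde: an sp2 carbon with one H, double-bonded to O and single-bonded to carbon.
The molecule carries 2 separate instances of an aldehyde (-CHO) meeting every constraint; each maps to a distinct set of atoms, giving 2 matches.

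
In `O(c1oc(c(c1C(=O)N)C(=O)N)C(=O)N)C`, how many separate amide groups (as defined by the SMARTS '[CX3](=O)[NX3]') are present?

[CX3](=O)[NX3] is the SMARTS for an amide: a carbonyl carbon bonded to a trivalent nitrogen.
The molecule carries 3 separate instances of a primary amide (-C(=O)NH2) meeting every constraint; each maps to a distinct set of atoms, giving 3 matches.

3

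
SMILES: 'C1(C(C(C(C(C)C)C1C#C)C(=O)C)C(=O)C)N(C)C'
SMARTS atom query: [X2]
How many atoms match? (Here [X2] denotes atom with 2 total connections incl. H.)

The query [X2] means: any atom with exactly two total connections (bonds + H).
Check the 19 heavy atoms by environment: 12× C (X4) → no; 2× C (X2) → match; 2× C (X3) → no; 2× O (X1) → no; 1× N (X3) → no.
That gives 2 matching atoms.

2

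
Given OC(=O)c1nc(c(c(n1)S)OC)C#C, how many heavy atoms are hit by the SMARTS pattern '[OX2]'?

2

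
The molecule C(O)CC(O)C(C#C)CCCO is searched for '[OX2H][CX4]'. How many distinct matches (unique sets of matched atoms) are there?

[OX2H][CX4] is the SMARTS for an aliphatic alcohol: a hydroxyl oxygen bound to an sp3 (X4) carbon.
The molecule carries 3 separate instances of a hydroxyl group (-OH) meeting every constraint; each maps to a distinct set of atoms, giving 3 matches.

3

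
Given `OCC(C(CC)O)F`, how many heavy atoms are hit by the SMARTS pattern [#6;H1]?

2

The query [#6;H1] means: any carbon bearing exactly one hydrogen.
Check the 8 heavy atoms by environment: 2× C (H2) → no; 2× C (H1) → match; 1× C (H3) → no; 2× O (H1) → no; 1× F (H0) → no.
That gives 2 matching atoms.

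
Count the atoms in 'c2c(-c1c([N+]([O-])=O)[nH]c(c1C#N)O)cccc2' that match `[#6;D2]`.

Check the 17 heavy atoms by environment: 1× n (aromatic, D2) → no; 5× c (aromatic, D3) → no; 1× C (D2) → match; 1× N (D1) → no; 2× O (D1) → no; 5× c (aromatic, D2) → match; 1× N (charge +1, D3) → no; 1× O (charge -1, D1) → no.
Summing the matching environments: 1 + 5 = 6 matching atoms.

6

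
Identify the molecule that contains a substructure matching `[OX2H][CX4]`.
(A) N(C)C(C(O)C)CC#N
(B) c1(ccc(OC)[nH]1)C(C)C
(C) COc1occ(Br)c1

[OX2H][CX4] describes a hydroxyl oxygen bound to an sp3 (X4) carbon (an aliphatic alcohol).
(A) contains a hydroxyl group (-OH), which satisfies every atom and bond constraint.
(B) has a methoxy ether (-OCH3) but the oxygen has H0 (ether), not H1.
(C) has a methoxy ether (-OCH3) but the oxygen has H0 (ether), not H1.
So the answer is (A).

A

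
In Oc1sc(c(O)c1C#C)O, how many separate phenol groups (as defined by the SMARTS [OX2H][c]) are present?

3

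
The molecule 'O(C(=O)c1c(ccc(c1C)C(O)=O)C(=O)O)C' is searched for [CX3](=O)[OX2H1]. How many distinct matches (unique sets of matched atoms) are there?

2

[CX3](=O)[OX2H1] is the SMARTS for a carboxylic acid: an sp2 carbon double-bonded to O and single-bonded to an -OH oxygen.
The molecule carries 2 separate instances of a carboxylic acid group (-C(=O)OH) meeting every constraint; each maps to a distinct set of atoms, giving 2 matches.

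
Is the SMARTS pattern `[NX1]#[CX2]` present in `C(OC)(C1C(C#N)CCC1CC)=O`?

Yes

The pattern [NX1]#[CX2] describes a nitrogen triple-bonded to a two-connected carbon — a nitrile.
The molecule carries a nitrile (-C#N), whose atoms satisfy every constraint of the query, so the pattern matches.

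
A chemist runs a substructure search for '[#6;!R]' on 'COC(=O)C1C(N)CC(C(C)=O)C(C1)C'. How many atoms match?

Check the 15 heavy atoms by environment: 6× C (in 6-ring) → no; 5× C (acyclic) → match; 3× O (acyclic) → no; 1× N (acyclic) → no.
That gives 5 matching atoms.

5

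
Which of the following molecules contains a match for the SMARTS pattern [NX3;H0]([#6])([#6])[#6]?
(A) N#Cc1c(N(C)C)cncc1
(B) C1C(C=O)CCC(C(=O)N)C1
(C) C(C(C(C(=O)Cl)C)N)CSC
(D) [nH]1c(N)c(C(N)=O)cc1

A

[NX3;H0]([#6])([#6])[#6] describes a trivalent nitrogen with no H, bonded to three carbons (a tertiary amine).
(A) contains a dimethylamino group (-N(CH3)2), which satisfies every atom and bond constraint.
(B) has a primary amide (-C(=O)NH2) but the amide nitrogen has H2 and only one carbon neighbour.
(C) has a primary amino group (-NH2) but the nitrogen has H2, not H0 with three carbons.
(D) has a primary amino group (-NH2) but the nitrogen has H2, not H0 with three carbons.
So the answer is (A).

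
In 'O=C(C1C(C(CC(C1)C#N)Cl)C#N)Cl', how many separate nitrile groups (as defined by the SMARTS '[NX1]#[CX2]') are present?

2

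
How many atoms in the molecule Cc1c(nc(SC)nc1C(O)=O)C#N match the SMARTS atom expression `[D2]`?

4

Check the 14 heavy atoms by environment: 2× n (aromatic, D2) → match; 4× c (aromatic, D3) → no; 2× C (D1) → no; 1× C (D2) → match; 1× N (D1) → no; 1× S (D2) → match; 1× C (D3) → no; 2× O (D1) → no.
Summing the matching environments: 2 + 1 + 1 = 4 matching atoms.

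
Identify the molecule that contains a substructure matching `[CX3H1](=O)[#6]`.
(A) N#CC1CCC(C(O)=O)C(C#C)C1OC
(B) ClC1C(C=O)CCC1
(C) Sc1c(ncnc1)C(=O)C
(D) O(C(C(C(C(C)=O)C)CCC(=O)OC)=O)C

B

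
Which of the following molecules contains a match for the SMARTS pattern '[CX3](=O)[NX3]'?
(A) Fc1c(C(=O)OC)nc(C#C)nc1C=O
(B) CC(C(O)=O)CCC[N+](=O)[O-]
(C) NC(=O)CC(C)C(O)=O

C

[CX3](=O)[NX3] describes a carbonyl carbon bonded to a trivalent nitrogen (an amide).
(A) has a methyl-ester group (-C(=O)OCH3) but the carbonyl is bonded to O, not to an NX3 nitrogen.
(B) has a carboxylic acid group (-C(=O)OH) but the carbonyl is bonded to O, not to an NX3 nitrogen.
(C) contains a primary amide (-C(=O)NH2), which satisfies every atom and bond constraint.
So the answer is (C).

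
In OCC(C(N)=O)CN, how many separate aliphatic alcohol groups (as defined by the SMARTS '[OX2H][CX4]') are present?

1

[OX2H][CX4] is the SMARTS for an aliphatic alcohol: a hydroxyl oxygen bound to an sp3 (X4) carbon.
Exactly one fragment in the molecule meets all constraints, giving 1 match.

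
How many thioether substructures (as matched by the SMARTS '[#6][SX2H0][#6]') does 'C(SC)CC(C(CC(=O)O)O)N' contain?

1

[#6][SX2H0][#6] is the SMARTS for a thioether: an aliphatic sulfur bridging two carbons with no H on the sulfur.
Exactly one fragment in the molecule meets all constraints, giving 1 match.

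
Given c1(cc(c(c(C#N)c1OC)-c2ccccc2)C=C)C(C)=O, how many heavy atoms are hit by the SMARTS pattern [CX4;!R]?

2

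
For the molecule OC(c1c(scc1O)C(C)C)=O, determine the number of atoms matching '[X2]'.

3

The query [X2] means: any atom with exactly two total connections (bonds + H).
Check the 12 heavy atoms by environment: 1× s (aromatic, X2) → match; 4× c (aromatic, X3) → no; 3× C (X4) → no; 1× C (X3) → no; 1× O (X1) → no; 2× O (X2) → match.
Summing the matching environments: 1 + 2 = 3 matching atoms.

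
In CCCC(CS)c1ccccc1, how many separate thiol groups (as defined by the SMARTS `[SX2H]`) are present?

[SX2H] is the SMARTS for a thiol: an aliphatic sulfur with two connections, one being H.
Exactly one fragment in the molecule meets all constraints, giving 1 match.

1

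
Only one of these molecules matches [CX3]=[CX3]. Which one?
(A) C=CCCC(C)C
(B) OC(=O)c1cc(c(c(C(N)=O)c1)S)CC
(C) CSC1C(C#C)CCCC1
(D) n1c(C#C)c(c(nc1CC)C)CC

[CX3]=[CX3] describes a non-aromatic C=C double bond between two sp2 carbons (an alkene).
(A) contains a vinyl group (-CH=CH2), which satisfies every atom and bond constraint.
(B) has an ethyl group (-CH2CH3) but its C-C bond is a single bond between CX4 carbons, not CX3=CX3.
(C) has an ethynyl group (-C#CH) but the C-C bond is a triple bond, not a double bond.
(D) has an ethyl group (-CH2CH3) but its C-C bond is a single bond between CX4 carbons, not CX3=CX3.
So the answer is (A).

A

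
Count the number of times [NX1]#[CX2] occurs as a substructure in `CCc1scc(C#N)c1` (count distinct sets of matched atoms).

1

[NX1]#[CX2] is the SMARTS for a nitrile: a nitrogen triple-bonded to a two-connected carbon.
Exactly one fragment in the molecule meets all constraints, giving 1 match.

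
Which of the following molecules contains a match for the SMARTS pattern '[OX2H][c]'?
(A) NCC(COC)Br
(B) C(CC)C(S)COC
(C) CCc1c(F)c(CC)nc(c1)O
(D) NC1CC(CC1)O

[OX2H][c] describes a hydroxyl oxygen attached to an aromatic carbon (a phenol).
(A) has a methoxy ether (-OCH3) but the oxygen has H0, not H1.
(B) has a methoxy ether (-OCH3) but the oxygen has H0, not H1.
(C) contains a hydroxyl group (-OH), which satisfies every atom and bond constraint.
(D) has a hydroxyl group (-OH) but the -OH is on an aliphatic carbon, not an aromatic c.
So the answer is (C).

C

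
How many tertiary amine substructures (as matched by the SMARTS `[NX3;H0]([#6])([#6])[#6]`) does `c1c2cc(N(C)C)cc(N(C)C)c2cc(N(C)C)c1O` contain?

[NX3;H0]([#6])([#6])[#6] is the SMARTS for a tertiary amine: a trivalent nitrogen with no H, bonded to three carbons.
The molecule carries 3 separate instances of a dimethylamino group (-N(CH3)2) meeting every constraint; each maps to a distinct set of atoms, giving 3 matches.

3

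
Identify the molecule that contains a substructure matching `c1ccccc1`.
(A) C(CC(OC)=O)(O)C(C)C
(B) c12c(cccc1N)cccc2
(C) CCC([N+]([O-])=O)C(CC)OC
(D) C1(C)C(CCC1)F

c1ccccc1 describes six aromatic carbons in a ring (a benzene ring).
(A) has a methyl group (-CH3) but no six-membered all-carbon aromatic ring is present.
(B) contains the required atom environment, so the pattern matches.
(C) has a methyl group (-CH3) but no six-membered all-carbon aromatic ring is present.
(D) has a methyl group (-CH3) but no six-membered all-carbon aromatic ring is present.
So the answer is (B).

B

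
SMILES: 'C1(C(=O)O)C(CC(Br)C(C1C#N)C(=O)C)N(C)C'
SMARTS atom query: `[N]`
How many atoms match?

2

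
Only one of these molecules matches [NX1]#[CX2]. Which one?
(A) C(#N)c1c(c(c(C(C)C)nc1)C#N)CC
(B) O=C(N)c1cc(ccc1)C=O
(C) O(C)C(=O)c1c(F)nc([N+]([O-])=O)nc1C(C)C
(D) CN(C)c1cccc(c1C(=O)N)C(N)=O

A

[NX1]#[CX2] describes a nitrogen triple-bonded to a two-connected carbon (a nitrile).
(A) contains a nitrile (-C#N), which satisfies every atom and bond constraint.
(B) has a primary amide (-C(=O)NH2) but the nitrogen is NX3, not NX1.
(C) has a nitro group (-[N+](=O)[O-]) but there is no C#N triple bond.
(D) has a primary amide (-C(=O)NH2) but the nitrogen is NX3, not NX1.
So the answer is (A).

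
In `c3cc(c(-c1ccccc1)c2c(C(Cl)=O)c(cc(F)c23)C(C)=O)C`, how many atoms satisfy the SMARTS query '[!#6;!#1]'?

4

The query [!#6;!#1] means: not carbon and not hydrogen — any heteroatom.
Check the 24 heavy atoms by environment: 16× c (aromatic) → no; 4× C → no; 2× O → match; 1× Cl → match; 1× F → match.
Summing the matching environments: 2 + 1 + 1 = 4 matching atoms.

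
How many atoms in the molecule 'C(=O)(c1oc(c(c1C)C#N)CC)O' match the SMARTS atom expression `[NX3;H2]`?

The query [NX3;H2] means: aliphatic N with 3 total connections, two of them H — an -NH2 nitrogen (amine or amide).
Check the 13 heavy atoms by environment: 1× o (aromatic, H0, X2) → no; 4× c (aromatic, H0, X3) → no; 1× C (H0, X3) → no; 1× O (H0, X1) → no; 1× O (H1, X2) → no; 1× C (H0, X2) → no; 1× N (H0, X1) → no; 2× C (H3, X4) → no; 1× C (H2, X4) → no.
No environment satisfies the query, so 0 matching atoms.

0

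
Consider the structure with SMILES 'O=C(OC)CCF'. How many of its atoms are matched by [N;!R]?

0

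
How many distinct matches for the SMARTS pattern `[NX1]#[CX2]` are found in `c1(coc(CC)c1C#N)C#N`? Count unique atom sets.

[NX1]#[CX2] is the SMARTS for a nitrile: a nitrogen triple-bonded to a two-connected carbon.
The molecule carries 2 separate instances of a nitrile (-C#N) meeting every constraint; each maps to a distinct set of atoms, giving 2 matches.

2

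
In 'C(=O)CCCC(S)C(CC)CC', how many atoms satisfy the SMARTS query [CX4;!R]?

Check the 12 heavy atoms by environment: 9× C (X4, acyclic) → match; 1× S (X2, acyclic) → no; 1× C (X3, acyclic) → no; 1× O (X1, acyclic) → no.
That gives 9 matching atoms.

9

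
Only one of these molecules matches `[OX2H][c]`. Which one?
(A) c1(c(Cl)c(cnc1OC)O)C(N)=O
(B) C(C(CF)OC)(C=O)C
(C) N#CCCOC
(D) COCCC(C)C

A

[OX2H][c] describes a hydroxyl oxygen attached to an aromatic carbon (a phenol).
(A) contains a hydroxyl group (-OH), which satisfies every atom and bond constraint.
(B) has a methoxy ether (-OCH3) but the oxygen has H0, not H1.
(C) has a methoxy ether (-OCH3) but the oxygen has H0, not H1.
(D) has a methoxy ether (-OCH3) but the oxygen has H0, not H1.
So the answer is (A).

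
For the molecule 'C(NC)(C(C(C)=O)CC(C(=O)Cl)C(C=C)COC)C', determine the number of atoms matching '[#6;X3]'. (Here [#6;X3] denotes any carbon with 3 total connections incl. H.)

The query [#6;X3] means: any carbon (aromatic or not) with three total connections.
Check the 19 heavy atoms by environment: 10× C (X4) → no; 4× C (X3) → match; 2× O (X1) → no; 1× N (X3) → no; 1× O (X2) → no; 1× Cl (X1) → no.
That gives 4 matching atoms.

4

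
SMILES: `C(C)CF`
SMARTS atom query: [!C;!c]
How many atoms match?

1

The query [!C;!c] means: neither aliphatic nor aromatic carbon — same as [!#6].
Check the 4 heavy atoms by environment: 3× C → no; 1× F → match.
That gives 1 matching atom.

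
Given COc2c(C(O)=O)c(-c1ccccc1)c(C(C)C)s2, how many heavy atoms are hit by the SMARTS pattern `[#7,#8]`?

3

Check the 19 heavy atoms by environment: 1× s (aromatic) → no; 10× c (aromatic) → no; 3× O → match; 5× C → no.
That gives 3 matching atoms.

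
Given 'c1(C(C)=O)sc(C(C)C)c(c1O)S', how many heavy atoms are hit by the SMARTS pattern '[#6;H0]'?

The query [#6;H0] means: any carbon with no attached hydrogen.
Check the 13 heavy atoms by environment: 1× s (aromatic, H0) → no; 4× c (aromatic, H0) → match; 1× C (H0) → match; 1× O (H0) → no; 3× C (H3) → no; 1× S (H1) → no; 1× O (H1) → no; 1× C (H1) → no.
Summing the matching environments: 4 + 1 = 5 matching atoms.

5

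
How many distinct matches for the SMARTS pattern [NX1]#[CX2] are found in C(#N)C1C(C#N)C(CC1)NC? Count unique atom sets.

2

[NX1]#[CX2] is the SMARTS for a nitrile: a nitrogen triple-bonded to a two-connected carbon.
The molecule carries 2 separate instances of a nitrile (-C#N) meeting every constraint; each maps to a distinct set of atoms, giving 2 matches.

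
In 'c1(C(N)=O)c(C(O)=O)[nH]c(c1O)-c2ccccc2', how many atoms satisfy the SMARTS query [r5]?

Check the 18 heavy atoms by environment: 1× n (aromatic, in 5-ring) → match; 4× c (aromatic, in 5-ring) → match; 2× C (acyclic) → no; 4× O (acyclic) → no; 1× N (acyclic) → no; 6× c (aromatic, in 6-ring) → no.
Summing the matching environments: 1 + 4 = 5 matching atoms.

5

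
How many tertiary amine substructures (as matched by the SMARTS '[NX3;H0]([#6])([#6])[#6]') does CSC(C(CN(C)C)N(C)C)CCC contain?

[NX3;H0]([#6])([#6])[#6] is the SMARTS for a tertiary amine: a trivalent nitrogen with no H, bonded to three carbons.
The molecule carries 2 separate instances of a dimethylamino group (-N(CH3)2) meeting every constraint; each maps to a distinct set of atoms, giving 2 matches.

2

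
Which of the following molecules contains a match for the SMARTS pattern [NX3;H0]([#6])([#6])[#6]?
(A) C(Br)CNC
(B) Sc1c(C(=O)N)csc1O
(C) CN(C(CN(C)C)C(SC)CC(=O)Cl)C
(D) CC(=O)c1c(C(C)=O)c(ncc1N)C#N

C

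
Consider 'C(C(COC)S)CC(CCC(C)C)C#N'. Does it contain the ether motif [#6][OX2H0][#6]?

Yes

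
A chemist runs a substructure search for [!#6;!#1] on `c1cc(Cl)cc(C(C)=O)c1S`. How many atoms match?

The query [!#6;!#1] means: not carbon and not hydrogen — any heteroatom.
Check the 11 heavy atoms by environment: 6× c (aromatic) → no; 1× S → match; 2× C → no; 1× O → match; 1× Cl → match.
Summing the matching environments: 1 + 1 + 1 = 3 matching atoms.

3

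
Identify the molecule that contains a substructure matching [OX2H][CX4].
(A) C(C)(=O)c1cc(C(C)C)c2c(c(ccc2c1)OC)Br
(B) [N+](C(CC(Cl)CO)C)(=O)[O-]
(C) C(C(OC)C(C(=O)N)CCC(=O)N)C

[OX2H][CX4] describes a hydroxyl oxygen bound to an sp3 (X4) carbon (an aliphatic alcohol).
(A) has a methoxy ether (-OCH3) but the oxygen has H0 (ether), not H1.
(B) contains a hydroxyl group (-OH), which satisfies every atom and bond constraint.
(C) has a methoxy ether (-OCH3) but the oxygen has H0 (ether), not H1.
So the answer is (B).

B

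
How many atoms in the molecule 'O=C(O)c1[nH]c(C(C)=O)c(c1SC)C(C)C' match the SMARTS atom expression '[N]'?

0

The query [N] means: uppercase N matches aliphatic (non-aromatic) nitrogen only.
Check the 16 heavy atoms by environment: 1× n (aromatic) → no; 4× c (aromatic) → no; 7× C → no; 3× O → no; 1× S → no.
No environment satisfies the query, so 0 matching atoms.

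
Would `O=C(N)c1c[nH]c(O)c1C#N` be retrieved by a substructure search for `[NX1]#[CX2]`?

Yes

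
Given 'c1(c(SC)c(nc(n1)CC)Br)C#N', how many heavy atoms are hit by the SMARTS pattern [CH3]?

2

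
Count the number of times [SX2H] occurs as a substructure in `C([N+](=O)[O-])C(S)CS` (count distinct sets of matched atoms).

2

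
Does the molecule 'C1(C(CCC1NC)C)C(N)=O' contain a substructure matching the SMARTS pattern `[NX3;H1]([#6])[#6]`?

The pattern [NX3;H1]([#6])[#6] describes a trivalent nitrogen with one H, bonded to two carbons — a secondary amine.
The molecule carries an N-methylamino group (-NHCH3), whose atoms satisfy every constraint of the query, so the pattern matches.

Yes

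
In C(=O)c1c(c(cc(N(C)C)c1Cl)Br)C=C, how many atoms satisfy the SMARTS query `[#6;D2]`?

3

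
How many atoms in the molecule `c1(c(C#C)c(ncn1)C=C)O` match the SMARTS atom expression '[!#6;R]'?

2

The query [!#6;R] means: non-carbon atom that is part of a ring.
Check the 11 heavy atoms by environment: 2× n (aromatic, in 6-ring) → match; 4× c (aromatic, in 6-ring) → no; 1× O (acyclic) → no; 4× C (acyclic) → no.
That gives 2 matching atoms.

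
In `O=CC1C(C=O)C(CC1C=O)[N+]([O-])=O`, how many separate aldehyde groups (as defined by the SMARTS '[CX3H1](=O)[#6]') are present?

3

[CX3H1](=O)[#6] is the SMARTS for an aldehyde: an sp2 carbon with one H, double-bonded to O and single-bonded to carbon.
The molecule carries 3 separate instances of an aldehyde (-CHO) meeting every constraint; each maps to a distinct set of atoms, giving 3 matches.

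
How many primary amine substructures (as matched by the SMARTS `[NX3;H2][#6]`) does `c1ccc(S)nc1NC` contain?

0

[NX3;H2][#6] is the SMARTS for a primary amine: a trivalent nitrogen with two H attached to carbon.
The molecule has an N-methylamino group (-NHCH3), but the nitrogen bears two carbons and only one H (H1), not H2; nothing else fits, so there are 0 matches.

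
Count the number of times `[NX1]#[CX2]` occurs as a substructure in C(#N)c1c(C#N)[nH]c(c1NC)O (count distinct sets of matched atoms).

[NX1]#[CX2] is the SMARTS for a nitrile: a nitrogen triple-bonded to a two-connected carbon.
The molecule carries 2 separate instances of a nitrile (-C#N) meeting every constraint; each maps to a distinct set of atoms, giving 2 matches.

2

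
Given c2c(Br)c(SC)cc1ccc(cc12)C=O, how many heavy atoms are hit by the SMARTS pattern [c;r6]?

10

The query [c;r6] means: aromatic carbon that belongs to a six-membered ring.
Check the 15 heavy atoms by environment: 10× c (aromatic, in 6-ring) → match; 1× Br (acyclic) → no; 2× C (acyclic) → no; 1× O (acyclic) → no; 1× S (acyclic) → no.
That gives 10 matching atoms.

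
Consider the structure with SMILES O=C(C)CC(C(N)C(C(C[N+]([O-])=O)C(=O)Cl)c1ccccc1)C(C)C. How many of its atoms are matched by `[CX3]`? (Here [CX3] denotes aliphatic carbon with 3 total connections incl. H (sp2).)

2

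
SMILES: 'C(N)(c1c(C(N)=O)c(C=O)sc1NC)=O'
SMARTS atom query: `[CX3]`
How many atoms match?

3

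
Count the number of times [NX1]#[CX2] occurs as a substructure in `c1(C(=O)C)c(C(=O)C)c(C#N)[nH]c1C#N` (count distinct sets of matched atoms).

2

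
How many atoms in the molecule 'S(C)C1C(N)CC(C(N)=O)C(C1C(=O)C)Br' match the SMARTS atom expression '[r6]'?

6

Check the 16 heavy atoms by environment: 6× C (in 6-ring) → match; 4× C (acyclic) → no; 2× O (acyclic) → no; 2× N (acyclic) → no; 1× S (acyclic) → no; 1× Br (acyclic) → no.
That gives 6 matching atoms.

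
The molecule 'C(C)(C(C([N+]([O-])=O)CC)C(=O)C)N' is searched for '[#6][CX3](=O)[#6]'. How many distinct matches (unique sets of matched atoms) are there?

1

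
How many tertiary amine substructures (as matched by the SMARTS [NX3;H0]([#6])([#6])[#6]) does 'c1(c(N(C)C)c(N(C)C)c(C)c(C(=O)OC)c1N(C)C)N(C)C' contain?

4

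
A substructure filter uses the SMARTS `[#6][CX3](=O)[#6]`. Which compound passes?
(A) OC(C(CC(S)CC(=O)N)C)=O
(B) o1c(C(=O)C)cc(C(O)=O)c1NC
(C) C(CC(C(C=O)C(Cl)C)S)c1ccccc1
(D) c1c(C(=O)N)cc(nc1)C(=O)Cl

[#6][CX3](=O)[#6] describes a carbonyl carbon (no H) flanked by two carbons (a ketone).
(A) has a carboxylic acid group (-C(=O)OH) but one neighbour of the carbonyl carbon is O, not C.
(B) contains an acetyl/ketone group (-C(=O)CH3), which satisfies every atom and bond constraint.
(C) has an aldehyde (-CHO) but the carbonyl carbon has H1, so it is not flanked by two carbons.
(D) has a primary amide (-C(=O)NH2) but one neighbour of the carbonyl carbon is N, not C.
So the answer is (B).

B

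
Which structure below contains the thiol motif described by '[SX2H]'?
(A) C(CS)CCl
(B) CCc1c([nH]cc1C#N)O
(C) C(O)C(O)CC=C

A

[SX2H] describes an aliphatic sulfur with two connections, one being H (a thiol).
(A) contains a thiol (-SH), which satisfies every atom and bond constraint.
(B) has a hydroxyl group (-OH) but it is an -OH, not an -SH.
(C) has a hydroxyl group (-OH) but it is an -OH, not an -SH.
So the answer is (A).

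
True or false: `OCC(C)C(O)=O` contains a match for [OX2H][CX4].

True

The pattern [OX2H][CX4] describes a hydroxyl oxygen bound to an sp3 (X4) carbon — an aliphatic alcohol.
The molecule carries a hydroxyl group (-OH), whose atoms satisfy every constraint of the query, so the pattern matches.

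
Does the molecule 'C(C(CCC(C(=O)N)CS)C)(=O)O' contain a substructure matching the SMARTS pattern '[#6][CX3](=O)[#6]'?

No

The pattern [#6][CX3](=O)[#6] describes a carbonyl carbon (no H) flanked by two carbons — a ketone.
The closest candidate here is a primary amide (-C(=O)NH2), but one neighbour of the carbonyl carbon is N, not C. No other fragment satisfies the full query, so there is no match.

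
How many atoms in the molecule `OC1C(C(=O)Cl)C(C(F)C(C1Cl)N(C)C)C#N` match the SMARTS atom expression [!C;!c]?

The query [!C;!c] means: neither aliphatic nor aromatic carbon — same as [!#6].
Check the 17 heavy atoms by environment: 10× C → no; 2× Cl → match; 1× F → match; 2× O → match; 2× N → match.
Summing the matching environments: 2 + 1 + 2 + 2 = 7 matching atoms.

7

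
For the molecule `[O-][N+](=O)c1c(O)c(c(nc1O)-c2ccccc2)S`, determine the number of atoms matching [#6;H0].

Check the 18 heavy atoms by environment: 1× n (aromatic, H0) → no; 6× c (aromatic, H0) → match; 2× O (H1) → no; 1× S (H1) → no; 1× N (charge +1, H0) → no; 1× O (charge -1, H0) → no; 1× O (H0) → no; 5× c (aromatic, H1) → no.
That gives 6 matching atoms.

6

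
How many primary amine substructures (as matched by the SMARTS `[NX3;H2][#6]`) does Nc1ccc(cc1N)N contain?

3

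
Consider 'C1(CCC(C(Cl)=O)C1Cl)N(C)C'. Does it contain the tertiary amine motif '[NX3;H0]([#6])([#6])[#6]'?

The pattern [NX3;H0]([#6])([#6])[#6] describes a trivalent nitrogen with no H, bonded to three carbons — a tertiary amine.
The molecule carries a dimethylamino group (-N(CH3)2), whose atoms satisfy every constraint of the query, so the pattern matches.

Yes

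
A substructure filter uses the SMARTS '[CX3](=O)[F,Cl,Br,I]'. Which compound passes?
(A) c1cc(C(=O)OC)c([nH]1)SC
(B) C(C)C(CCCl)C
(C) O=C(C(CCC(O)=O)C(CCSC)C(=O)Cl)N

[CX3](=O)[F,Cl,Br,I] describes a carbonyl carbon bonded to a halogen (an acyl halide).
(A) has a methyl-ester group (-C(=O)OCH3) but the carbonyl is bonded to -O-C, not to a halogen.
(B) has a chloro substituent but the Cl is not on a carbonyl carbon.
(C) contains an acyl chloride (-C(=O)Cl), which satisfies every atom and bond constraint.
So the answer is (C).

C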